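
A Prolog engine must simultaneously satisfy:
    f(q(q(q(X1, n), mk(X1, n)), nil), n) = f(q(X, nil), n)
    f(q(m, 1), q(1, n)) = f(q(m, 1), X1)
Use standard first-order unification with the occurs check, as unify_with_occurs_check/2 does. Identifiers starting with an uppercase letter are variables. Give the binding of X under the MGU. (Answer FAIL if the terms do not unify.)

q(q(q(1, n), n), mk(q(1, n), n))

Decompose f/2: q(q(q(X1, n), mk(X1, n)), nil) = q(X, nil),  n = n.
Decompose q/2: q(q(X1, n), mk(X1, n)) = X,  nil = nil.
Bind X := q(q(X1, n), mk(X1, n)); no other remaining equation mentions X.
Delete trivial equation nil = nil.
Delete trivial equation n = n.
Decompose f/2: q(m, 1) = q(m, 1),  q(1, n) = X1.
Delete trivial equation q(m, 1) = q(m, 1).
Bind X1 := q(1, n). Substituting into the earlier binding gives X := q(q(q(1, n), n), mk(q(1, n), n)).
MGU = { X -> q(q(q(1, n), n), mk(q(1, n), n)), X1 -> q(1, n) }, so X -> q(q(q(1, n), n), mk(q(1, n), n)).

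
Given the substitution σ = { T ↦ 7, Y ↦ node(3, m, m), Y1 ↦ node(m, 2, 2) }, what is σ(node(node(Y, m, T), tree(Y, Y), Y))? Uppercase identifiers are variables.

node(node(node(3, m, m), m, 7), tree(node(3, m, m), node(3, m, m)), node(3, m, m))

Replace each occurrence of T with 7.
Replace each occurrence of Y with node(3, m, m).
Result: node(node(node(3, m, m), m, 7), tree(node(3, m, m), node(3, m, m)), node(3, m, m)).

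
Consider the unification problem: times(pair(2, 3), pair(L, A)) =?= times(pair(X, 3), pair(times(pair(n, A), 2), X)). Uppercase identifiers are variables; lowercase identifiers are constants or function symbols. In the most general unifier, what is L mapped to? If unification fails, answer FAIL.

Decompose times/2: pair(2, 3) =?= pair(X, 3),  pair(L, A) =?= pair(times(pair(n, A), 2), X).
Decompose pair/2: 2 =?= X,  3 =?= 3.
Bind X := 2; substituting into the one remaining equation that mentions X gives: pair(L, A) =?= pair(times(pair(n, A), 2), 2).
Delete trivial equation 3 =?= 3.
Decompose pair/2: L =?= times(pair(n, A), 2),  A =?= 2.
Bind L := times(pair(n, A), 2); no other remaining equation mentions L.
Bind A := 2. Substituting into the earlier binding gives L := times(pair(n, 2), 2).
MGU = { X ↦ 2, L ↦ times(pair(n, 2), 2), A ↦ 2 }, so L ↦ times(pair(n, 2), 2).

times(pair(n, 2), 2)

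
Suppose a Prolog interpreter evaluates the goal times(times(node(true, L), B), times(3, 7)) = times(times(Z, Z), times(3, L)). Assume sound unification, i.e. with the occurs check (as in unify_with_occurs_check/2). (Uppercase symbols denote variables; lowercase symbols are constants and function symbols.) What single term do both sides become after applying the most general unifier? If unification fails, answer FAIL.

Decompose times/2: times(node(true, L), B) = times(Z, Z),  times(3, 7) = times(3, L).
Decompose times/2: node(true, L) = Z,  B = Z.
Bind Z := node(true, L); substituting into the one remaining equation that mentions Z gives: B = node(true, L).
Bind B := node(true, L); no other remaining equation mentions B.
Decompose times/2: 3 = 3,  7 = L.
Delete trivial equation 3 = 3.
Bind L := 7. Substituting into the earlier bindings gives Z := node(true, 7), B := node(true, 7).
Applying the MGU to either side gives times(times(node(true, 7), node(true, 7)), times(3, 7)).

times(times(node(true, 7), node(true, 7)), times(3, 7))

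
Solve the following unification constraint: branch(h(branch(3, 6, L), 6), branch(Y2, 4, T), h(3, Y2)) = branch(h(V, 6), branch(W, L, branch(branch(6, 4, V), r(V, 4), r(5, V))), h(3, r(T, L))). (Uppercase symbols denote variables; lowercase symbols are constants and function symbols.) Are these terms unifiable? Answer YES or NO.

Decompose branch/3: h(branch(3, 6, L), 6) = h(V, 6),  branch(Y2, 4, T) = branch(W, L, branch(branch(6, 4, V), r(V, 4), r(5, V))),  h(3, Y2) = h(3, r(T, L)).
Decompose h/2: branch(3, 6, L) = V,  6 = 6.
Bind V := branch(3, 6, L); substituting into the one remaining equation that mentions V gives: branch(Y2, 4, T) = branch(W, L, branch(branch(6, 4, branch(3, 6, L)), r(branch(3, 6, L), 4), r(5, branch(3, 6, L)))).
Delete trivial equation 6 = 6.
Decompose branch/3: Y2 = W,  4 = L,  T = branch(branch(6, 4, branch(3, 6, L)), r(branch(3, 6, L), 4), r(5, branch(3, 6, L))).
Bind Y2 := W; substituting into the one remaining equation that mentions Y2 gives: h(3, W) = h(3, r(T, L)).
Bind L := 4; substituting into the remaining equations gives: T = branch(branch(6, 4, branch(3, 6, 4)), r(branch(3, 6, 4), 4), r(5, branch(3, 6, 4))),  h(3, W) = h(3, r(T, 4)). Substituting into the earlier binding gives V := branch(3, 6, 4).
Bind T := branch(branch(6, 4, branch(3, 6, 4)), r(branch(3, 6, 4), 4), r(5, branch(3, 6, 4))); substituting into the remaining equation gives: h(3, W) = h(3, r(branch(branch(6, 4, branch(3, 6, 4)), r(branch(3, 6, 4), 4), r(5, branch(3, 6, 4))), 4)).
Decompose h/2: 3 = 3,  W = r(branch(branch(6, 4, branch(3, 6, 4)), r(branch(3, 6, 4), 4), r(5, branch(3, 6, 4))), 4).
Delete trivial equation 3 = 3.
Bind W := r(branch(branch(6, 4, branch(3, 6, 4)), r(branch(3, 6, 4), 4), r(5, branch(3, 6, 4))), 4). Substituting into the earlier binding gives Y2 := r(branch(branch(6, 4, branch(3, 6, 4)), r(branch(3, 6, 4), 4), r(5, branch(3, 6, 4))), 4).
No equations remain and no clash or occurs-check failure arose, so a unifier exists.

YES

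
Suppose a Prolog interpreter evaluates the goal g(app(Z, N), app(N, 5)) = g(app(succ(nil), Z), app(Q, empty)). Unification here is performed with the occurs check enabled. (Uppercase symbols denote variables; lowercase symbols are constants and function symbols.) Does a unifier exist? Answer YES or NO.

NO

Decompose g/2: app(Z, N) = app(succ(nil), Z),  app(N, 5) = app(Q, empty).
Decompose app/2: Z = succ(nil),  N = Z.
Bind Z := succ(nil); substituting into the one remaining equation that mentions Z gives: N = succ(nil).
Bind N := succ(nil); substituting into the remaining equation gives: app(succ(nil), 5) = app(Q, empty).
Decompose app/2: succ(nil) = Q,  5 = empty.
Bind Q := succ(nil); no other remaining equation mentions Q.
Clash: constants 5 and empty differ; no unifier exists.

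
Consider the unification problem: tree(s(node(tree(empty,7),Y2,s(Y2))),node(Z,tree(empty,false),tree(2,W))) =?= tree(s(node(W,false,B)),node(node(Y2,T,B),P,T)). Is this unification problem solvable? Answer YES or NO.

Decompose tree/2: s(node(tree(empty,7),Y2,s(Y2))) =?= s(node(W,false,B)),  node(Z,tree(empty,false),tree(2,W)) =?= node(node(Y2,T,B),P,T).
Decompose s/1: node(tree(empty,7),Y2,s(Y2)) =?= node(W,false,B).
Decompose node/3: tree(empty,7) =?= W,  Y2 =?= false,  s(Y2) =?= B.
Bind W := tree(empty,7); substituting into the one remaining equation that mentions W gives: node(Z,tree(empty,false),tree(2,tree(empty,7))) =?= node(node(Y2,T,B),P,T).
Bind Y2 := false; substituting into the remaining equations gives: s(false) =?= B,  node(Z,tree(empty,false),tree(2,tree(empty,7))) =?= node(node(false,T,B),P,T).
Bind B := s(false); substituting into the remaining equation gives: node(Z,tree(empty,false),tree(2,tree(empty,7))) =?= node(node(false,T,s(false)),P,T).
Decompose node/3: Z =?= node(false,T,s(false)),  tree(empty,false) =?= P,  tree(2,tree(empty,7)) =?= T.
Bind Z := node(false,T,s(false)); no other remaining equation mentions Z.
Bind P := tree(empty,false); no other remaining equation mentions P.
Bind T := tree(2,tree(empty,7)). Substituting into the earlier binding gives Z := node(false,tree(2,tree(empty,7)),s(false)).
No equations remain and no clash or occurs-check failure arose, so a unifier exists.

YES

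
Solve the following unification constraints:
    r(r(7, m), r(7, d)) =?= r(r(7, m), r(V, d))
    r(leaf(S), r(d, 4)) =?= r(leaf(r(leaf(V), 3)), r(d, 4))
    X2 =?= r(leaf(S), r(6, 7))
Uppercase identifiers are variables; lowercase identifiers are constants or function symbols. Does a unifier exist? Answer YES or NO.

Decompose r/2: r(7, m) =?= r(7, m),  r(7, d) =?= r(V, d).
Delete trivial equation r(7, m) =?= r(7, m).
Decompose r/2: 7 =?= V,  d =?= d.
Bind V := 7; substituting into the one remaining equation that mentions V gives: r(leaf(S), r(d, 4)) =?= r(leaf(r(leaf(7), 3)), r(d, 4)).
Delete trivial equation d =?= d.
Decompose r/2: leaf(S) =?= leaf(r(leaf(7), 3)),  r(d, 4) =?= r(d, 4).
Decompose leaf/1: S =?= r(leaf(7), 3).
Bind S := r(leaf(7), 3); substituting into the one remaining equation that mentions S gives: X2 =?= r(leaf(r(leaf(7), 3)), r(6, 7)).
Delete trivial equation r(d, 4) =?= r(d, 4).
Bind X2 := r(leaf(r(leaf(7), 3)), r(6, 7)).
No equations remain and no clash or occurs-check failure arose, so a unifier exists.

YES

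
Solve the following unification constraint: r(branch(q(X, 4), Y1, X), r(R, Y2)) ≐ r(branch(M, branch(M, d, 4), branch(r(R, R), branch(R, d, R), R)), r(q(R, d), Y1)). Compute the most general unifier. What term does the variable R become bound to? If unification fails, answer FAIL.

FAIL

Decompose r/2: branch(q(X, 4), Y1, X) ≐ branch(M, branch(M, d, 4), branch(r(R, R), branch(R, d, R), R)),  r(R, Y2) ≐ r(q(R, d), Y1).
Decompose branch/3: q(X, 4) ≐ M,  Y1 ≐ branch(M, d, 4),  X ≐ branch(r(R, R), branch(R, d, R), R).
Bind M := q(X, 4); substituting into the one remaining equation that mentions M gives: Y1 ≐ branch(q(X, 4), d, 4).
Bind Y1 := branch(q(X, 4), d, 4); substituting into the one remaining equation that mentions Y1 gives: r(R, Y2) ≐ r(q(R, d), branch(q(X, 4), d, 4)).
Bind X := branch(r(R, R), branch(R, d, R), R); substituting into the remaining equation gives: r(R, Y2) ≐ r(q(R, d), branch(q(branch(r(R, R), branch(R, d, R), R), 4), d, 4)). Substituting into the earlier bindings gives M := q(branch(r(R, R), branch(R, d, R), R), 4), Y1 := branch(q(branch(r(R, R), branch(R, d, R), R), 4), d, 4).
Decompose r/2: R ≐ q(R, d),  Y2 ≐ branch(q(branch(r(R, R), branch(R, d, R), R), 4), d, 4).
Occurs check fails: R occurs in q(R, d); the equation R ≐ q(R, d) has no finite solution.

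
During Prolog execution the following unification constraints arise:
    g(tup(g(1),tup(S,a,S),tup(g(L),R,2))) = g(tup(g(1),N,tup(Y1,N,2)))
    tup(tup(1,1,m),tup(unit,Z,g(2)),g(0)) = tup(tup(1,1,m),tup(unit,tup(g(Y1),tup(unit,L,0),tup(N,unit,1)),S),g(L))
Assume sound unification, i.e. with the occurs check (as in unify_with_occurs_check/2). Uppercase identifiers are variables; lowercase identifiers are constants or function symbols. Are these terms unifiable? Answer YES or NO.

Decompose g/1: tup(g(1),tup(S,a,S),tup(g(L),R,2)) = tup(g(1),N,tup(Y1,N,2)).
Decompose tup/3: g(1) = g(1),  tup(S,a,S) = N,  tup(g(L),R,2) = tup(Y1,N,2).
Delete trivial equation g(1) = g(1).
Bind N := tup(S,a,S); substituting into the remaining equations gives: tup(g(L),R,2) = tup(Y1,tup(S,a,S),2),  tup(tup(1,1,m),tup(unit,Z,g(2)),g(0)) = tup(tup(1,1,m),tup(unit,tup(g(Y1),tup(unit,L,0),tup(tup(S,a,S),unit,1)),S),g(L)).
Decompose tup/3: g(L) = Y1,  R = tup(S,a,S),  2 = 2.
Bind Y1 := g(L); substituting into the one remaining equation that mentions Y1 gives: tup(tup(1,1,m),tup(unit,Z,g(2)),g(0)) = tup(tup(1,1,m),tup(unit,tup(g(g(L)),tup(unit,L,0),tup(tup(S,a,S),unit,1)),S),g(L)).
Bind R := tup(S,a,S); no other remaining equation mentions R.
Delete trivial equation 2 = 2.
Decompose tup/3: tup(1,1,m) = tup(1,1,m),  tup(unit,Z,g(2)) = tup(unit,tup(g(g(L)),tup(unit,L,0),tup(tup(S,a,S),unit,1)),S),  g(0) = g(L).
Delete trivial equation tup(1,1,m) = tup(1,1,m).
Decompose tup/3: unit = unit,  Z = tup(g(g(L)),tup(unit,L,0),tup(tup(S,a,S),unit,1)),  g(2) = S.
Delete trivial equation unit = unit.
Bind Z := tup(g(g(L)),tup(unit,L,0),tup(tup(S,a,S),unit,1)); no other remaining equation mentions Z.
Bind S := g(2); no other remaining equation mentions S. Substituting into the earlier bindings gives N := tup(g(2),a,g(2)), R := tup(g(2),a,g(2)), Z := tup(g(g(L)),tup(unit,L,0),tup(tup(g(2),a,g(2)),unit,1)).
Decompose g/1: 0 = L.
Bind L := 0. Substituting into the earlier bindings gives Y1 := g(0), Z := tup(g(g(0)),tup(unit,0,0),tup(tup(g(2),a,g(2)),unit,1)).
No equations remain and no clash or occurs-check failure arose, so a unifier exists.

YES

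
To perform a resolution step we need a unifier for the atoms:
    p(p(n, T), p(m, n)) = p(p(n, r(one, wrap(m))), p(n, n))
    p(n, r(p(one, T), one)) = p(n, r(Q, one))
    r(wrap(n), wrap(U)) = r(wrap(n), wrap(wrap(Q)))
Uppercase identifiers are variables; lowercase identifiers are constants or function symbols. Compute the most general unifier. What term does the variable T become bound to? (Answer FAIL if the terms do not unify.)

FAIL

Decompose p/2: p(n, T) = p(n, r(one, wrap(m))),  p(m, n) = p(n, n).
Decompose p/2: n = n,  T = r(one, wrap(m)).
Delete trivial equation n = n.
Bind T := r(one, wrap(m)); substituting into the one remaining equation that mentions T gives: p(n, r(p(one, r(one, wrap(m))), one)) = p(n, r(Q, one)).
Decompose p/2: m = n,  n = n.
Clash: constants m and n differ; no unifier exists.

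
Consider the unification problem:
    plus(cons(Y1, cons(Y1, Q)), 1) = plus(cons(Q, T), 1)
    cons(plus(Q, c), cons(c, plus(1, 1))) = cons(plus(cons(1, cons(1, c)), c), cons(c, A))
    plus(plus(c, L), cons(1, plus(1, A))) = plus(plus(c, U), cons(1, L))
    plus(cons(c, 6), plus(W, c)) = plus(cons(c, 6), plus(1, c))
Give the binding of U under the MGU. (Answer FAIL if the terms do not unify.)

plus(1, plus(1, 1))

Decompose plus/2: cons(Y1, cons(Y1, Q)) = cons(Q, T),  1 = 1.
Decompose cons/2: Y1 = Q,  cons(Y1, Q) = T.
Bind Y1 := Q; substituting into the one remaining equation that mentions Y1 gives: cons(Q, Q) = T.
Bind T := cons(Q, Q); no other remaining equation mentions T.
Delete trivial equation 1 = 1.
Decompose cons/2: plus(Q, c) = plus(cons(1, cons(1, c)), c),  cons(c, plus(1, 1)) = cons(c, A).
Decompose plus/2: Q = cons(1, cons(1, c)),  c = c.
Bind Q := cons(1, cons(1, c)); no other remaining equation mentions Q. Substituting into the earlier bindings gives Y1 := cons(1, cons(1, c)), T := cons(cons(1, cons(1, c)), cons(1, cons(1, c))).
Delete trivial equation c = c.
Decompose cons/2: c = c,  plus(1, 1) = A.
Delete trivial equation c = c.
Bind A := plus(1, 1); substituting into the one remaining equation that mentions A gives: plus(plus(c, L), cons(1, plus(1, plus(1, 1)))) = plus(plus(c, U), cons(1, L)).
Decompose plus/2: plus(c, L) = plus(c, U),  cons(1, plus(1, plus(1, 1))) = cons(1, L).
Decompose plus/2: c = c,  L = U.
Delete trivial equation c = c.
Bind L := U; substituting into the one remaining equation that mentions L gives: cons(1, plus(1, plus(1, 1))) = cons(1, U).
Decompose cons/2: 1 = 1,  plus(1, plus(1, 1)) = U.
Delete trivial equation 1 = 1.
Bind U := plus(1, plus(1, 1)); no other remaining equation mentions U. Substituting into the earlier binding gives L := plus(1, plus(1, 1)).
Decompose plus/2: cons(c, 6) = cons(c, 6),  plus(W, c) = plus(1, c).
Delete trivial equation cons(c, 6) = cons(c, 6).
Decompose plus/2: W = 1,  c = c.
Bind W := 1; no other remaining equation mentions W.
Delete trivial equation c = c.
MGU = { Y1 ↦ cons(1, cons(1, c)), T ↦ cons(cons(1, cons(1, c)), cons(1, cons(1, c))), Q ↦ cons(1, cons(1, c)), A ↦ plus(1, 1), L ↦ plus(1, plus(1, 1)), U ↦ plus(1, plus(1, 1)), W ↦ 1 }, so U ↦ plus(1, plus(1, 1)).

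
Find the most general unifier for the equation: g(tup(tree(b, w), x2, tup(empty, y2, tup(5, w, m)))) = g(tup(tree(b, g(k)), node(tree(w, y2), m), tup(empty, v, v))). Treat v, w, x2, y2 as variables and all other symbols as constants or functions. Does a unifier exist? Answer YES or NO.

YES

Decompose g/1: tup(tree(b, w), x2, tup(empty, y2, tup(5, w, m))) = tup(tree(b, g(k)), node(tree(w, y2), m), tup(empty, v, v)).
Decompose tup/3: tree(b, w) = tree(b, g(k)),  x2 = node(tree(w, y2), m),  tup(empty, y2, tup(5, w, m)) = tup(empty, v, v).
Decompose tree/2: b = b,  w = g(k).
Delete trivial equation b = b.
Bind w := g(k); substituting into the remaining equations gives: x2 = node(tree(g(k), y2), m),  tup(empty, y2, tup(5, g(k), m)) = tup(empty, v, v).
Bind x2 := node(tree(g(k), y2), m); no other remaining equation mentions x2.
Decompose tup/3: empty = empty,  y2 = v,  tup(5, g(k), m) = v.
Delete trivial equation empty = empty.
Bind y2 := v; no other remaining equation mentions y2. Substituting into the earlier binding gives x2 := node(tree(g(k), v), m).
Bind v := tup(5, g(k), m). Substituting into the earlier bindings gives x2 := node(tree(g(k), tup(5, g(k), m)), m), y2 := tup(5, g(k), m).
No equations remain and no clash or occurs-check failure arose, so a unifier exists.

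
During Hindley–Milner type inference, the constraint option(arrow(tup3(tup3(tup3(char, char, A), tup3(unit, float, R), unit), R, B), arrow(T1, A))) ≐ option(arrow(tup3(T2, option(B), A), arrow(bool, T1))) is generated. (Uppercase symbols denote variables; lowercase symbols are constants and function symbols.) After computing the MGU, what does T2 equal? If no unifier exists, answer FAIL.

tup3(tup3(char, char, bool), tup3(unit, float, option(bool)), unit)

Decompose option/1: arrow(tup3(tup3(tup3(char, char, A), tup3(unit, float, R), unit), R, B), arrow(T1, A)) ≐ arrow(tup3(T2, option(B), A), arrow(bool, T1)).
Decompose arrow/2: tup3(tup3(tup3(char, char, A), tup3(unit, float, R), unit), R, B) ≐ tup3(T2, option(B), A),  arrow(T1, A) ≐ arrow(bool, T1).
Decompose tup3/3: tup3(tup3(char, char, A), tup3(unit, float, R), unit) ≐ T2,  R ≐ option(B),  B ≐ A.
Bind T2 := tup3(tup3(char, char, A), tup3(unit, float, R), unit); no other remaining equation mentions T2.
Bind R := option(B); no other remaining equation mentions R. Substituting into the earlier binding gives T2 := tup3(tup3(char, char, A), tup3(unit, float, option(B)), unit).
Bind B := A; no other remaining equation mentions B. Substituting into the earlier bindings gives T2 := tup3(tup3(char, char, A), tup3(unit, float, option(A)), unit), R := option(A).
Decompose arrow/2: T1 ≐ bool,  A ≐ T1.
Bind T1 := bool; substituting into the remaining equation gives: A ≐ bool.
Bind A := bool. Substituting into the earlier bindings gives T2 := tup3(tup3(char, char, bool), tup3(unit, float, option(bool)), unit), R := option(bool), B := bool.
MGU = { T2 ↦ tup3(tup3(char, char, bool), tup3(unit, float, option(bool)), unit), R ↦ option(bool), B ↦ bool, T1 ↦ bool, A ↦ bool }, so T2 ↦ tup3(tup3(char, char, bool), tup3(unit, float, option(bool)), unit).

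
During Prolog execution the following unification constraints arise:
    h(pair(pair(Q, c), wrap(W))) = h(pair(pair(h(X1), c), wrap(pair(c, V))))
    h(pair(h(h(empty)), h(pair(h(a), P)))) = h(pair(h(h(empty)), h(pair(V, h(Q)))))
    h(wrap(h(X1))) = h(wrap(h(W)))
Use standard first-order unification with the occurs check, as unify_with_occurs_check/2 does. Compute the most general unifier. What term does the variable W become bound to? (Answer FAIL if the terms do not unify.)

Decompose h/1: pair(pair(Q, c), wrap(W)) = pair(pair(h(X1), c), wrap(pair(c, V))).
Decompose pair/2: pair(Q, c) = pair(h(X1), c),  wrap(W) = wrap(pair(c, V)).
Decompose pair/2: Q = h(X1),  c = c.
Bind Q := h(X1); substituting into the one remaining equation that mentions Q gives: h(pair(h(h(empty)), h(pair(h(a), P)))) = h(pair(h(h(empty)), h(pair(V, h(h(X1)))))).
Delete trivial equation c = c.
Decompose wrap/1: W = pair(c, V).
Bind W := pair(c, V); substituting into the one remaining equation that mentions W gives: h(wrap(h(X1))) = h(wrap(h(pair(c, V)))).
Decompose h/1: pair(h(h(empty)), h(pair(h(a), P))) = pair(h(h(empty)), h(pair(V, h(h(X1))))).
Decompose pair/2: h(h(empty)) = h(h(empty)),  h(pair(h(a), P)) = h(pair(V, h(h(X1)))).
Delete trivial equation h(h(empty)) = h(h(empty)).
Decompose h/1: pair(h(a), P) = pair(V, h(h(X1))).
Decompose pair/2: h(a) = V,  P = h(h(X1)).
Bind V := h(a); substituting into the one remaining equation that mentions V gives: h(wrap(h(X1))) = h(wrap(h(pair(c, h(a))))). Substituting into the earlier binding gives W := pair(c, h(a)).
Bind P := h(h(X1)); no other remaining equation mentions P.
Decompose h/1: wrap(h(X1)) = wrap(h(pair(c, h(a)))).
Decompose wrap/1: h(X1) = h(pair(c, h(a))).
Decompose h/1: X1 = pair(c, h(a)).
Bind X1 := pair(c, h(a)). Substituting into the earlier bindings gives Q := h(pair(c, h(a))), P := h(h(pair(c, h(a)))).
MGU = { Q = h(pair(c, h(a))), W = pair(c, h(a)), V = h(a), P = h(h(pair(c, h(a)))), X1 = pair(c, h(a)) }, so W = pair(c, h(a)).

pair(c, h(a))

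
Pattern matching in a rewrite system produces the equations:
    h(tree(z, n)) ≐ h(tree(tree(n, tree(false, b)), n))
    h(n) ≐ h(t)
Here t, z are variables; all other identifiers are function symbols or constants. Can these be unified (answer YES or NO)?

YES

Decompose h/1: tree(z, n) ≐ tree(tree(n, tree(false, b)), n).
Decompose tree/2: z ≐ tree(n, tree(false, b)),  n ≐ n.
Bind z := tree(n, tree(false, b)); no other remaining equation mentions z.
Delete trivial equation n ≐ n.
Decompose h/1: n ≐ t.
Bind t := n.
No equations remain and no clash or occurs-check failure arose, so a unifier exists.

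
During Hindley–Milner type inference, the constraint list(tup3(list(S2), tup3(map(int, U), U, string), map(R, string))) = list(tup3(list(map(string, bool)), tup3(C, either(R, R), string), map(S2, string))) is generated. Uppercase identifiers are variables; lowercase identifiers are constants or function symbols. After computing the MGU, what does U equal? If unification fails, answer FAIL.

Decompose list/1: tup3(list(S2), tup3(map(int, U), U, string), map(R, string)) = tup3(list(map(string, bool)), tup3(C, either(R, R), string), map(S2, string)).
Decompose tup3/3: list(S2) = list(map(string, bool)),  tup3(map(int, U), U, string) = tup3(C, either(R, R), string),  map(R, string) = map(S2, string).
Decompose list/1: S2 = map(string, bool).
Bind S2 := map(string, bool); substituting into the one remaining equation that mentions S2 gives: map(R, string) = map(map(string, bool), string).
Decompose tup3/3: map(int, U) = C,  U = either(R, R),  string = string.
Bind C := map(int, U); no other remaining equation mentions C.
Bind U := either(R, R); no other remaining equation mentions U. Substituting into the earlier binding gives C := map(int, either(R, R)).
Delete trivial equation string = string.
Decompose map/2: R = map(string, bool),  string = string.
Bind R := map(string, bool); no other remaining equation mentions R. Substituting into the earlier bindings gives C := map(int, either(map(string, bool), map(string, bool))), U := either(map(string, bool), map(string, bool)).
Delete trivial equation string = string.
MGU = { S2 -> map(string, bool), C -> map(int, either(map(string, bool), map(string, bool))), U -> either(map(string, bool), map(string, bool)), R -> map(string, bool) }, so U -> either(map(string, bool), map(string, bool)).

either(map(string, bool), map(string, bool))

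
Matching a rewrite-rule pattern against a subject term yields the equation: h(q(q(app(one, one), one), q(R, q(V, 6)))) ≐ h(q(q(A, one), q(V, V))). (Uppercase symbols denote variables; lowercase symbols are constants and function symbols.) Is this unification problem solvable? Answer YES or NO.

Decompose h/1: q(q(app(one, one), one), q(R, q(V, 6))) ≐ q(q(A, one), q(V, V)).
Decompose q/2: q(app(one, one), one) ≐ q(A, one),  q(R, q(V, 6)) ≐ q(V, V).
Decompose q/2: app(one, one) ≐ A,  one ≐ one.
Bind A := app(one, one); no other remaining equation mentions A.
Delete trivial equation one ≐ one.
Decompose q/2: R ≐ V,  q(V, 6) ≐ V.
Bind R := V; no other remaining equation mentions R.
Occurs check fails: V occurs in q(V, 6); the equation V ≐ q(V, 6) has no finite solution.

NO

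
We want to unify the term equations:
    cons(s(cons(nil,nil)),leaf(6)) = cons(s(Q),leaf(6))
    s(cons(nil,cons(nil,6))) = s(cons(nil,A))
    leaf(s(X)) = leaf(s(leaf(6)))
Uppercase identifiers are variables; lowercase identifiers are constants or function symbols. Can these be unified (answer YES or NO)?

Decompose cons/2: s(cons(nil,nil)) = s(Q),  leaf(6) = leaf(6).
Decompose s/1: cons(nil,nil) = Q.
Bind Q := cons(nil,nil); no other remaining equation mentions Q.
Delete trivial equation leaf(6) = leaf(6).
Decompose s/1: cons(nil,cons(nil,6)) = cons(nil,A).
Decompose cons/2: nil = nil,  cons(nil,6) = A.
Delete trivial equation nil = nil.
Bind A := cons(nil,6); no other remaining equation mentions A.
Decompose leaf/1: s(X) = s(leaf(6)).
Decompose s/1: X = leaf(6).
Bind X := leaf(6).
No equations remain and no clash or occurs-check failure arose, so a unifier exists.

YES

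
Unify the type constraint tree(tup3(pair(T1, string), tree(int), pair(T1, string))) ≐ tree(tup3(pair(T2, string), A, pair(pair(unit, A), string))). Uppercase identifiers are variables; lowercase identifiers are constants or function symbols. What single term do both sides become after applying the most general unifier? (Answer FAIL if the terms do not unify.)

tree(tup3(pair(pair(unit, tree(int)), string), tree(int), pair(pair(unit, tree(int)), string)))

Decompose tree/1: tup3(pair(T1, string), tree(int), pair(T1, string)) ≐ tup3(pair(T2, string), A, pair(pair(unit, A), string)).
Decompose tup3/3: pair(T1, string) ≐ pair(T2, string),  tree(int) ≐ A,  pair(T1, string) ≐ pair(pair(unit, A), string).
Decompose pair/2: T1 ≐ T2,  string ≐ string.
Bind T1 := T2; substituting into the one remaining equation that mentions T1 gives: pair(T2, string) ≐ pair(pair(unit, A), string).
Delete trivial equation string ≐ string.
Bind A := tree(int); substituting into the remaining equation gives: pair(T2, string) ≐ pair(pair(unit, tree(int)), string).
Decompose pair/2: T2 ≐ pair(unit, tree(int)),  string ≐ string.
Bind T2 := pair(unit, tree(int)); no other remaining equation mentions T2. Substituting into the earlier binding gives T1 := pair(unit, tree(int)).
Delete trivial equation string ≐ string.
Applying the MGU to either side gives tree(tup3(pair(pair(unit, tree(int)), string), tree(int), pair(pair(unit, tree(int)), string))).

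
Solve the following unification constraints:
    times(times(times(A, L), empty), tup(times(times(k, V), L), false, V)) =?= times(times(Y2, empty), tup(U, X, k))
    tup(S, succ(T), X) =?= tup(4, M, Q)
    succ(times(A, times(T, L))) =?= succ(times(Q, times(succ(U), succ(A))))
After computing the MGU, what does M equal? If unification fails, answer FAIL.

Decompose times/2: times(times(A, L), empty) =?= times(Y2, empty),  tup(times(times(k, V), L), false, V) =?= tup(U, X, k).
Decompose times/2: times(A, L) =?= Y2,  empty =?= empty.
Bind Y2 := times(A, L); no other remaining equation mentions Y2.
Delete trivial equation empty =?= empty.
Decompose tup/3: times(times(k, V), L) =?= U,  false =?= X,  V =?= k.
Bind U := times(times(k, V), L); substituting into the one remaining equation that mentions U gives: succ(times(A, times(T, L))) =?= succ(times(Q, times(succ(times(times(k, V), L)), succ(A)))).
Bind X := false; substituting into the one remaining equation that mentions X gives: tup(S, succ(T), false) =?= tup(4, M, Q).
Bind V := k; substituting into the one remaining equation that mentions V gives: succ(times(A, times(T, L))) =?= succ(times(Q, times(succ(times(times(k, k), L)), succ(A)))). Substituting into the earlier binding gives U := times(times(k, k), L).
Decompose tup/3: S =?= 4,  succ(T) =?= M,  false =?= Q.
Bind S := 4; no other remaining equation mentions S.
Bind M := succ(T); no other remaining equation mentions M.
Bind Q := false; substituting into the remaining equation gives: succ(times(A, times(T, L))) =?= succ(times(false, times(succ(times(times(k, k), L)), succ(A)))).
Decompose succ/1: times(A, times(T, L)) =?= times(false, times(succ(times(times(k, k), L)), succ(A))).
Decompose times/2: A =?= false,  times(T, L) =?= times(succ(times(times(k, k), L)), succ(A)).
Bind A := false; substituting into the remaining equation gives: times(T, L) =?= times(succ(times(times(k, k), L)), succ(false)). Substituting into the earlier binding gives Y2 := times(false, L).
Decompose times/2: T =?= succ(times(times(k, k), L)),  L =?= succ(false).
Bind T := succ(times(times(k, k), L)); no other remaining equation mentions T. Substituting into the earlier binding gives M := succ(succ(times(times(k, k), L))).
Bind L := succ(false). Substituting into the earlier bindings gives Y2 := times(false, succ(false)), U := times(times(k, k), succ(false)), M := succ(succ(times(times(k, k), succ(false)))), T := succ(times(times(k, k), succ(false))).
MGU = { Y2 -> times(false, succ(false)), U -> times(times(k, k), succ(false)), X -> false, V -> k, S -> 4, M -> succ(succ(times(times(k, k), succ(false)))), Q -> false, A -> false, T -> succ(times(times(k, k), succ(false))), L -> succ(false) }, so M -> succ(succ(times(times(k, k), succ(false)))).

succ(succ(times(times(k, k), succ(false))))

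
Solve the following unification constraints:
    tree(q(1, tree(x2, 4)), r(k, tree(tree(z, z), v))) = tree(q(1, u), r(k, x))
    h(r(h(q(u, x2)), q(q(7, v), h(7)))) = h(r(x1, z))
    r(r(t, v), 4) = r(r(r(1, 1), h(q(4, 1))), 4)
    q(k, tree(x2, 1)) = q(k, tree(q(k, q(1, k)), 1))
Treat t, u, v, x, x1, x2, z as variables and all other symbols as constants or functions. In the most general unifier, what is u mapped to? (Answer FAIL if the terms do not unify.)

Decompose tree/2: q(1, tree(x2, 4)) = q(1, u),  r(k, tree(tree(z, z), v)) = r(k, x).
Decompose q/2: 1 = 1,  tree(x2, 4) = u.
Delete trivial equation 1 = 1.
Bind u := tree(x2, 4); substituting into the one remaining equation that mentions u gives: h(r(h(q(tree(x2, 4), x2)), q(q(7, v), h(7)))) = h(r(x1, z)).
Decompose r/2: k = k,  tree(tree(z, z), v) = x.
Delete trivial equation k = k.
Bind x := tree(tree(z, z), v); no other remaining equation mentions x.
Decompose h/1: r(h(q(tree(x2, 4), x2)), q(q(7, v), h(7))) = r(x1, z).
Decompose r/2: h(q(tree(x2, 4), x2)) = x1,  q(q(7, v), h(7)) = z.
Bind x1 := h(q(tree(x2, 4), x2)); no other remaining equation mentions x1.
Bind z := q(q(7, v), h(7)); no other remaining equation mentions z. Substituting into the earlier binding gives x := tree(tree(q(q(7, v), h(7)), q(q(7, v), h(7))), v).
Decompose r/2: r(t, v) = r(r(1, 1), h(q(4, 1))),  4 = 4.
Decompose r/2: t = r(1, 1),  v = h(q(4, 1)).
Bind t := r(1, 1); no other remaining equation mentions t.
Bind v := h(q(4, 1)); no other remaining equation mentions v. Substituting into the earlier bindings gives x := tree(tree(q(q(7, h(q(4, 1))), h(7)), q(q(7, h(q(4, 1))), h(7))), h(q(4, 1))), z := q(q(7, h(q(4, 1))), h(7)).
Delete trivial equation 4 = 4.
Decompose q/2: k = k,  tree(x2, 1) = tree(q(k, q(1, k)), 1).
Delete trivial equation k = k.
Decompose tree/2: x2 = q(k, q(1, k)),  1 = 1.
Bind x2 := q(k, q(1, k)); no other remaining equation mentions x2. Substituting into the earlier bindings gives u := tree(q(k, q(1, k)), 4), x1 := h(q(tree(q(k, q(1, k)), 4), q(k, q(1, k)))).
Delete trivial equation 1 = 1.
MGU = { u ↦ tree(q(k, q(1, k)), 4), x ↦ tree(tree(q(q(7, h(q(4, 1))), h(7)), q(q(7, h(q(4, 1))), h(7))), h(q(4, 1))), x1 ↦ h(q(tree(q(k, q(1, k)), 4), q(k, q(1, k)))), z ↦ q(q(7, h(q(4, 1))), h(7)), t ↦ r(1, 1), v ↦ h(q(4, 1)), x2 ↦ q(k, q(1, k)) }, so u ↦ tree(q(k, q(1, k)), 4).

tree(q(k, q(1, k)), 4)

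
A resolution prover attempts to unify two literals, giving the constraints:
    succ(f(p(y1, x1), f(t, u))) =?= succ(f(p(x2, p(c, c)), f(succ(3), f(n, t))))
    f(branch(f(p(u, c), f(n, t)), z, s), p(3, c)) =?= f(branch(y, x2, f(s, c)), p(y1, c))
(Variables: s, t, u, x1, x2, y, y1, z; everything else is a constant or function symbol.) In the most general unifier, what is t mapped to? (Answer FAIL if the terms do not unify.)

Decompose succ/1: f(p(y1, x1), f(t, u)) =?= f(p(x2, p(c, c)), f(succ(3), f(n, t))).
Decompose f/2: p(y1, x1) =?= p(x2, p(c, c)),  f(t, u) =?= f(succ(3), f(n, t)).
Decompose p/2: y1 =?= x2,  x1 =?= p(c, c).
Bind y1 := x2; substituting into the one remaining equation that mentions y1 gives: f(branch(f(p(u, c), f(n, t)), z, s), p(3, c)) =?= f(branch(y, x2, f(s, c)), p(x2, c)).
Bind x1 := p(c, c); no other remaining equation mentions x1.
Decompose f/2: t =?= succ(3),  u =?= f(n, t).
Bind t := succ(3); substituting into the remaining equations gives: u =?= f(n, succ(3)),  f(branch(f(p(u, c), f(n, succ(3))), z, s), p(3, c)) =?= f(branch(y, x2, f(s, c)), p(x2, c)).
Bind u := f(n, succ(3)); substituting into the remaining equation gives: f(branch(f(p(f(n, succ(3)), c), f(n, succ(3))), z, s), p(3, c)) =?= f(branch(y, x2, f(s, c)), p(x2, c)).
Decompose f/2: branch(f(p(f(n, succ(3)), c), f(n, succ(3))), z, s) =?= branch(y, x2, f(s, c)),  p(3, c) =?= p(x2, c).
Decompose branch/3: f(p(f(n, succ(3)), c), f(n, succ(3))) =?= y,  z =?= x2,  s =?= f(s, c).
Bind y := f(p(f(n, succ(3)), c), f(n, succ(3))); no other remaining equation mentions y.
Bind z := x2; no other remaining equation mentions z.
Occurs check fails: s occurs in f(s, c); the equation s =?= f(s, c) has no finite solution.

FAIL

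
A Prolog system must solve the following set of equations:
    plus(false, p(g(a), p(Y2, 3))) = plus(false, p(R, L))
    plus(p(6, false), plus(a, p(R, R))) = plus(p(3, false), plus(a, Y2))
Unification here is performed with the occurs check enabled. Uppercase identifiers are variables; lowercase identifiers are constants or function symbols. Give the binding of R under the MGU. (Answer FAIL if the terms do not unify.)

Decompose plus/2: false = false,  p(g(a), p(Y2, 3)) = p(R, L).
Delete trivial equation false = false.
Decompose p/2: g(a) = R,  p(Y2, 3) = L.
Bind R := g(a); substituting into the one remaining equation that mentions R gives: plus(p(6, false), plus(a, p(g(a), g(a)))) = plus(p(3, false), plus(a, Y2)).
Bind L := p(Y2, 3); no other remaining equation mentions L.
Decompose plus/2: p(6, false) = p(3, false),  plus(a, p(g(a), g(a))) = plus(a, Y2).
Decompose p/2: 6 = 3,  false = false.
Clash: constants 6 and 3 differ; no unifier exists.

FAIL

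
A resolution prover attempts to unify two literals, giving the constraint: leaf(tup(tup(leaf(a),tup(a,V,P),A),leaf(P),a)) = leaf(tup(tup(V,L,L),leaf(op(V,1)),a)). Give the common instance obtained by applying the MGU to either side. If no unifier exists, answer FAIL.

leaf(tup(tup(leaf(a),tup(a,leaf(a),op(leaf(a),1)),tup(a,leaf(a),op(leaf(a),1))),leaf(op(leaf(a),1)),a))

Decompose leaf/1: tup(tup(leaf(a),tup(a,V,P),A),leaf(P),a) = tup(tup(V,L,L),leaf(op(V,1)),a).
Decompose tup/3: tup(leaf(a),tup(a,V,P),A) = tup(V,L,L),  leaf(P) = leaf(op(V,1)),  a = a.
Decompose tup/3: leaf(a) = V,  tup(a,V,P) = L,  A = L.
Bind V := leaf(a); substituting into the 2 remaining equations that mention V gives: tup(a,leaf(a),P) = L,  leaf(P) = leaf(op(leaf(a),1)).
Bind L := tup(a,leaf(a),P); substituting into the one remaining equation that mentions L gives: A = tup(a,leaf(a),P).
Bind A := tup(a,leaf(a),P); no other remaining equation mentions A.
Decompose leaf/1: P = op(leaf(a),1).
Bind P := op(leaf(a),1); no other remaining equation mentions P. Substituting into the earlier bindings gives L := tup(a,leaf(a),op(leaf(a),1)), A := tup(a,leaf(a),op(leaf(a),1)).
Delete trivial equation a = a.
Applying the MGU to either side gives leaf(tup(tup(leaf(a),tup(a,leaf(a),op(leaf(a),1)),tup(a,leaf(a),op(leaf(a),1))),leaf(op(leaf(a),1)),a)).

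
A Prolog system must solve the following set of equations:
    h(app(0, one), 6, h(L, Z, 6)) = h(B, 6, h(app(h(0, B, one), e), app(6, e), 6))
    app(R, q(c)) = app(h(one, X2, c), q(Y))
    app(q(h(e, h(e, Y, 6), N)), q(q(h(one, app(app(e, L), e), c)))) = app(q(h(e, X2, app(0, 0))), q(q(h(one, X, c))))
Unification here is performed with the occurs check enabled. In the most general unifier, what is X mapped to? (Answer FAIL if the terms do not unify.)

app(app(e, app(h(0, app(0, one), one), e)), e)

Decompose h/3: app(0, one) = B,  6 = 6,  h(L, Z, 6) = h(app(h(0, B, one), e), app(6, e), 6).
Bind B := app(0, one); substituting into the one remaining equation that mentions B gives: h(L, Z, 6) = h(app(h(0, app(0, one), one), e), app(6, e), 6).
Delete trivial equation 6 = 6.
Decompose h/3: L = app(h(0, app(0, one), one), e),  Z = app(6, e),  6 = 6.
Bind L := app(h(0, app(0, one), one), e); substituting into the one remaining equation that mentions L gives: app(q(h(e, h(e, Y, 6), N)), q(q(h(one, app(app(e, app(h(0, app(0, one), one), e)), e), c)))) = app(q(h(e, X2, app(0, 0))), q(q(h(one, X, c)))).
Bind Z := app(6, e); no other remaining equation mentions Z.
Delete trivial equation 6 = 6.
Decompose app/2: R = h(one, X2, c),  q(c) = q(Y).
Bind R := h(one, X2, c); no other remaining equation mentions R.
Decompose q/1: c = Y.
Bind Y := c; substituting into the remaining equation gives: app(q(h(e, h(e, c, 6), N)), q(q(h(one, app(app(e, app(h(0, app(0, one), one), e)), e), c)))) = app(q(h(e, X2, app(0, 0))), q(q(h(one, X, c)))).
Decompose app/2: q(h(e, h(e, c, 6), N)) = q(h(e, X2, app(0, 0))),  q(q(h(one, app(app(e, app(h(0, app(0, one), one), e)), e), c))) = q(q(h(one, X, c))).
Decompose q/1: h(e, h(e, c, 6), N) = h(e, X2, app(0, 0)).
Decompose h/3: e = e,  h(e, c, 6) = X2,  N = app(0, 0).
Delete trivial equation e = e.
Bind X2 := h(e, c, 6); no other remaining equation mentions X2. Substituting into the earlier binding gives R := h(one, h(e, c, 6), c).
Bind N := app(0, 0); no other remaining equation mentions N.
Decompose q/1: q(h(one, app(app(e, app(h(0, app(0, one), one), e)), e), c)) = q(h(one, X, c)).
Decompose q/1: h(one, app(app(e, app(h(0, app(0, one), one), e)), e), c) = h(one, X, c).
Decompose h/3: one = one,  app(app(e, app(h(0, app(0, one), one), e)), e) = X,  c = c.
Delete trivial equation one = one.
Bind X := app(app(e, app(h(0, app(0, one), one), e)), e); no other remaining equation mentions X.
Delete trivial equation c = c.
MGU = { B -> app(0, one), L -> app(h(0, app(0, one), one), e), Z -> app(6, e), R -> h(one, h(e, c, 6), c), Y -> c, X2 -> h(e, c, 6), N -> app(0, 0), X -> app(app(e, app(h(0, app(0, one), one), e)), e) }, so X -> app(app(e, app(h(0, app(0, one), one), e)), e).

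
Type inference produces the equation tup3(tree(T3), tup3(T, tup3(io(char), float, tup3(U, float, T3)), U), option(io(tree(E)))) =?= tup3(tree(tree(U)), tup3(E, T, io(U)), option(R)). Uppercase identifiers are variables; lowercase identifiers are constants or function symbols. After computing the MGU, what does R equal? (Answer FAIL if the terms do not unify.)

FAIL

Decompose tup3/3: tree(T3) =?= tree(tree(U)),  tup3(T, tup3(io(char), float, tup3(U, float, T3)), U) =?= tup3(E, T, io(U)),  option(io(tree(E))) =?= option(R).
Decompose tree/1: T3 =?= tree(U).
Bind T3 := tree(U); substituting into the one remaining equation that mentions T3 gives: tup3(T, tup3(io(char), float, tup3(U, float, tree(U))), U) =?= tup3(E, T, io(U)).
Decompose tup3/3: T =?= E,  tup3(io(char), float, tup3(U, float, tree(U))) =?= T,  U =?= io(U).
Bind T := E; substituting into the one remaining equation that mentions T gives: tup3(io(char), float, tup3(U, float, tree(U))) =?= E.
Bind E := tup3(io(char), float, tup3(U, float, tree(U))); substituting into the one remaining equation that mentions E gives: option(io(tree(tup3(io(char), float, tup3(U, float, tree(U)))))) =?= option(R). Substituting into the earlier binding gives T := tup3(io(char), float, tup3(U, float, tree(U))).
Occurs check fails: U occurs in io(U); the equation U =?= io(U) has no finite solution.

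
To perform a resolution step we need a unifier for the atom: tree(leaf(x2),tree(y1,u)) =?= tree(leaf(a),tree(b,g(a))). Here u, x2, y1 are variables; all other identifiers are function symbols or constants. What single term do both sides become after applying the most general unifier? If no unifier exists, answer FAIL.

tree(leaf(a),tree(b,g(a)))

Decompose tree/2: leaf(x2) =?= leaf(a),  tree(y1,u) =?= tree(b,g(a)).
Decompose leaf/1: x2 =?= a.
Bind x2 := a; no other remaining equation mentions x2.
Decompose tree/2: y1 =?= b,  u =?= g(a).
Bind y1 := b; no other remaining equation mentions y1.
Bind u := g(a).
Applying the MGU to either side gives tree(leaf(a),tree(b,g(a))).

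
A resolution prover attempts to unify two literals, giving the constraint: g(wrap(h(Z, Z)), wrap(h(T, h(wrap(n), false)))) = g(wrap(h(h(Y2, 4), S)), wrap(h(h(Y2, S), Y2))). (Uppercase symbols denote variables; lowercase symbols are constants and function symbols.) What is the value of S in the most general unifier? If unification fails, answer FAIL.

h(h(wrap(n), false), 4)

Decompose g/2: wrap(h(Z, Z)) = wrap(h(h(Y2, 4), S)),  wrap(h(T, h(wrap(n), false))) = wrap(h(h(Y2, S), Y2)).
Decompose wrap/1: h(Z, Z) = h(h(Y2, 4), S).
Decompose h/2: Z = h(Y2, 4),  Z = S.
Bind Z := h(Y2, 4); substituting into the one remaining equation that mentions Z gives: h(Y2, 4) = S.
Bind S := h(Y2, 4); substituting into the remaining equation gives: wrap(h(T, h(wrap(n), false))) = wrap(h(h(Y2, h(Y2, 4)), Y2)).
Decompose wrap/1: h(T, h(wrap(n), false)) = h(h(Y2, h(Y2, 4)), Y2).
Decompose h/2: T = h(Y2, h(Y2, 4)),  h(wrap(n), false) = Y2.
Bind T := h(Y2, h(Y2, 4)); no other remaining equation mentions T.
Bind Y2 := h(wrap(n), false). Substituting into the earlier bindings gives Z := h(h(wrap(n), false), 4), S := h(h(wrap(n), false), 4), T := h(h(wrap(n), false), h(h(wrap(n), false), 4)).
MGU = { Z := h(h(wrap(n), false), 4), S := h(h(wrap(n), false), 4), T := h(h(wrap(n), false), h(h(wrap(n), false), 4)), Y2 := h(wrap(n), false) }, so S := h(h(wrap(n), false), 4).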